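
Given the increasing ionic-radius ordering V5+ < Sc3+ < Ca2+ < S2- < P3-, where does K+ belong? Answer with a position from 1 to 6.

4

These species are isoelectronic with 18 electrons. The only difference is the number of protons: V5+ (Z=23), Sc3+ (Z=21), Ca2+ (Z=20), K+ (Z=19), S2- (Z=16), P3- (Z=15). The strongest nuclear pull (V5+) gives the smallest ion.
With K+ included the full order is V5+ < Sc3+ < Ca2+ < K+ < S2- < P3-, so it takes position 4.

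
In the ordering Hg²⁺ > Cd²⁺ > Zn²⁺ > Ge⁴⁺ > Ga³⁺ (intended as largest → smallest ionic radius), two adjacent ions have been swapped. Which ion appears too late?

The pair Ge⁴⁺, Ga³⁺ is the wrong way round — both have 28 electrons but Z(Ge)=32 > Z(Ga)=31, so Ge⁴⁺ should be the smaller of the two. All other adjacent pairs agree with periodic trends, so Ga³⁺ is the misplaced ion.

Ga³⁺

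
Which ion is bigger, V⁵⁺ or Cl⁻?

These species are isoelectronic with 18 electrons. The only difference is the number of protons: V⁵⁺ (Z=23), Cl⁻ (Z=17). The strongest nuclear pull (V⁵⁺) gives the smallest ion.

Cl⁻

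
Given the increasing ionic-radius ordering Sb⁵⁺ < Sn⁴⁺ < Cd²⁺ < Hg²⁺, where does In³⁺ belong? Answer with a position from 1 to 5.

Tabulating Z and e⁻: Sb⁵⁺ has 46 e⁻ (Z=51), Sn⁴⁺ has 46 e⁻ (Z=50), In³⁺ has 46 e⁻ (Z=49), Cd²⁺ has 46 e⁻ (Z=48), Hg²⁺ has 78 e⁻ (Z=80). Sb⁵⁺ < Sn⁴⁺ (both 46 e⁻, Z=51>50); Sn⁴⁺ < In³⁺ (isoelectronic, higher Z=50 is smaller); In³⁺ < Cd²⁺ (both 46 e⁻, Z=49>48); Cd²⁺ < Hg²⁺ (same group, 1 shell fewer).
Putting In³⁺ in gives Sb⁵⁺ < Sn⁴⁺ < In³⁺ < Cd²⁺ < Hg²⁺; it lands at slot 3.

3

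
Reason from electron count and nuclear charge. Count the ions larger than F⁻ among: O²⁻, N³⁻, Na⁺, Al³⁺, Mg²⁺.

2

Isoelectronic series (10 e⁻ each). Size is set by nuclear charge: more protons means a smaller ion. Al³⁺ (Z=13), Mg²⁺ (Z=12), Na⁺ (Z=11), F⁻ (Z=9), O²⁻ (Z=8), N³⁻ (Z=7).
Placing each against F⁻: smaller — Al³⁺, Mg²⁺, Na⁺; larger — O²⁻, N³⁻. Count: 2.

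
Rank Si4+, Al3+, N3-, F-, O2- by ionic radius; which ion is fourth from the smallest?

All of these have 10 electrons (isoelectronic). With the same electron cloud, the ion with the most protons pulls it in tightest. Nuclear charges: Si4+ (Z=14), Al3+ (Z=13), F- (Z=9), O2- (Z=8), N3- (Z=7). Highest Z is smallest.
Ordering: Si4+ < Al3+ < F- < O2- < N3-. The fourth smallest is O2-.

O2-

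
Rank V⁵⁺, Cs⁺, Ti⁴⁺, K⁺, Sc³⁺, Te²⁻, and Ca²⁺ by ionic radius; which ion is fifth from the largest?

First list Z and electron count for each: V⁵⁺: 18 e⁻, Z=23, Ti⁴⁺: 18 e⁻, Z=22, Sc³⁺: 18 e⁻, Z=21, Ca²⁺: 18 e⁻, Z=20, K⁺: 18 e⁻, Z=19, Cs⁺: 54 e⁻, Z=55, Te²⁻: 54 e⁻, Z=52. V⁵⁺ < Ti⁴⁺ (isoelectronic, higher Z=23 is smaller); Ti⁴⁺ < Sc³⁺ (both 18 e⁻, Z=22>21); Sc³⁺ < Ca²⁺ (both 18 e⁻, Z=21>20); Ca²⁺ < K⁺ (both 18 e⁻, Z=20>19); K⁺ < Cs⁺ (same group, 2 shells fewer); Cs⁺ < Te²⁻ (isoelectronic, higher Z=55 is smaller).
That gives V⁵⁺ < Ti⁴⁺ < Sc³⁺ < Ca²⁺ < K⁺ < Cs⁺ < Te²⁻. From the largest end, number 5 is Sc³⁺.

Sc³⁺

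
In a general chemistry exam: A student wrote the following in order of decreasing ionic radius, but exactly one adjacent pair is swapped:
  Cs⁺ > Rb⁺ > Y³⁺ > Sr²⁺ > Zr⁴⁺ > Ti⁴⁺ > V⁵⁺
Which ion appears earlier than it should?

Y³⁺

Scanning neighbour by neighbour, only Y³⁺/Sr²⁺ violates a trend: they are isoelectronic (36 e⁻) and Y has more protons than Sr (39 vs 38), making Y³⁺ smaller. That makes Y³⁺ the one sitting a position early relative to where it belongs.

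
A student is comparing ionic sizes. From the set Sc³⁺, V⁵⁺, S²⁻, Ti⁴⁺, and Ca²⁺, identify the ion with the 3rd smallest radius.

Sc³⁺

These species are isoelectronic with 18 electrons. The only difference is the number of protons: V⁵⁺ (Z=23), Ti⁴⁺ (Z=22), Sc³⁺ (Z=21), Ca²⁺ (Z=20), S²⁻ (Z=16). The strongest nuclear pull (V⁵⁺) gives the smallest ion.
So the order is V⁵⁺ < Ti⁴⁺ < Sc³⁺ < Ca²⁺ < S²⁻; the 3rd-smallest ion is Sc³⁺.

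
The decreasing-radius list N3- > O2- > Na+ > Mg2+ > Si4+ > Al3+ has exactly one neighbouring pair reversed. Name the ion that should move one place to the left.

Al3+

Check each adjacent pair. Si4+ and Al3+ are reversed: they are isoelectronic (10 e⁻) and Si has more protons than Al (14 vs 13), making Si4+ smaller. No other neighbouring pair contradicts the periodic trends, so Al3+ is the ion listed too late.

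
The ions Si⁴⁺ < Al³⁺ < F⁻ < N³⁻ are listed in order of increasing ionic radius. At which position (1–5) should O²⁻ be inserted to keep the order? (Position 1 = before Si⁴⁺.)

4

All of these have 10 electrons (isoelectronic). With the same electron cloud, the ion with the most protons pulls it in tightest. Nuclear charges: Si⁴⁺ (Z=14), Al³⁺ (Z=13), F⁻ (Z=9), O²⁻ (Z=8), N³⁻ (Z=7). Highest Z is smallest.
With O²⁻ included the full order is Si⁴⁺ < Al³⁺ < F⁻ < O²⁻ < N³⁻, so it takes position 4.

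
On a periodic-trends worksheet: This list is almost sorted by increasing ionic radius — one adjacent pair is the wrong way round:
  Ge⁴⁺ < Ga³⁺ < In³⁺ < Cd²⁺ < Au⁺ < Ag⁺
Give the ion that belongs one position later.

Au⁺

The pair Au⁺, Ag⁺ is the wrong way round — both in group 11 with the same charge; Ag⁺ (period 5) has the smaller radius. All other adjacent pairs agree with periodic trends, so Au⁺ is the misplaced ion.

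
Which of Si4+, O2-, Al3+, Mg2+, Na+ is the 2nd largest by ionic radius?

All of these have 10 electrons (isoelectronic). With the same electron cloud, the ion with the most protons pulls it in tightest. Nuclear charges: Si4+ (Z=14), Al3+ (Z=13), Mg2+ (Z=12), Na+ (Z=11), O2- (Z=8). Highest Z is smallest.
Ordering: Si4+ < Al3+ < Mg2+ < Na+ < O2-. The 2nd largest is Na+.

Na+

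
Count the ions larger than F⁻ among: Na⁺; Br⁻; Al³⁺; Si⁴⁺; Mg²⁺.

1

Electron counts and nuclear charges: Si⁴⁺: 10 e⁻, Z=14, Al³⁺: 10 e⁻, Z=13, Mg²⁺: 10 e⁻, Z=12, Na⁺: 10 e⁻, Z=11, F⁻: 10 e⁻, Z=9, Br⁻: 36 e⁻, Z=35. Si⁴⁺ < Al³⁺ (both 10 e⁻, Z=14>13); Al³⁺ < Mg²⁺ (isoelectronic, higher Z=13 is smaller); Mg²⁺ < Na⁺ (both 10 e⁻, Z=12>11); Na⁺ < F⁻ (both 10 e⁻, Z=11>9); F⁻ < Br⁻ (same group, 2 shells fewer).
Placing each against F⁻: smaller — Si⁴⁺, Al³⁺, Mg²⁺, Na⁺; larger — Br⁻. Count: 1.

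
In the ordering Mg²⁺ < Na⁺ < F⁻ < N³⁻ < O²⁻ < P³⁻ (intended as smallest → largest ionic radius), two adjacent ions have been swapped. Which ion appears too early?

Scanning neighbour by neighbour, only N³⁻/O²⁻ violates a trend: they are isoelectronic (10 e⁻) and O has more protons than N (8 vs 7), making O²⁻ smaller. That makes N³⁻ the one sitting a position early relative to where it belongs.

N³⁻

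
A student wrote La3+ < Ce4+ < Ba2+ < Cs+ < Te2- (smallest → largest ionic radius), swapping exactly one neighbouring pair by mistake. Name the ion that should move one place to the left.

The pair La3+, Ce4+ is the wrong way round — both have 54 electrons but Z(Ce)=58 > Z(La)=57, so Ce4+ should be the smaller of the two. All other adjacent pairs agree with periodic trends, so Ce4+ is the misplaced ion.

Ce4+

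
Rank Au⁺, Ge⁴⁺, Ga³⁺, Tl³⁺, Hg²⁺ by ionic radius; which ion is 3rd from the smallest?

First list Z and electron count for each: Ge⁴⁺ (Z=32, 28 e⁻), Ga³⁺ (Z=31, 28 e⁻), Tl³⁺ (Z=81, 78 e⁻), Hg²⁺ (Z=80, 78 e⁻), Au⁺ (Z=79, 78 e⁻). Ge⁴⁺ < Ga³⁺ (both 28 e⁻, Z=32>31); Ga³⁺ < Tl³⁺ (same group, 2 shells fewer); Tl³⁺ < Hg²⁺ (both 78 e⁻, Z=81>80); Hg²⁺ < Au⁺ (isoelectronic, higher Z=80 is smaller).
Ordering: Ge⁴⁺ < Ga³⁺ < Tl³⁺ < Hg²⁺ < Au⁺. The 3rd smallest is Tl³⁺.

Tl³⁺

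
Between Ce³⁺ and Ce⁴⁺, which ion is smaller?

Same element, different charge: the more highly charged cation has fewer electrons and a greater effective nuclear charge per electron, making Ce⁴⁺ the smallest.

Ce⁴⁺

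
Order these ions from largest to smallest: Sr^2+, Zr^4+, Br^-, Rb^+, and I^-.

I^- > Br^- > Rb^+ > Sr^2+ > Zr^4+

First list Z and electron count for each: Zr^4+ has 36 e⁻ (Z=40), Sr^2+ has 36 e⁻ (Z=38), Rb^+ has 36 e⁻ (Z=37), Br^- has 36 e⁻ (Z=35), I^- has 54 e⁻ (Z=53). Zr^4+ < Sr^2+ (both 36 e⁻, Z=40>38); Sr^2+ < Rb^+ (both 36 e⁻, Z=38>37); Rb^+ < Br^- (both 36 e⁻, Z=37>35); Br^- < I^- (same group, period 4 vs 5).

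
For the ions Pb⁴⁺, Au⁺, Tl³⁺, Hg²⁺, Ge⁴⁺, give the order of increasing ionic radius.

Work out protons and electrons: Ge⁴⁺ has 28 e⁻ (Z=32), Pb⁴⁺ has 78 e⁻ (Z=82), Tl³⁺ has 78 e⁻ (Z=81), Hg²⁺ has 78 e⁻ (Z=80), Au⁺ has 78 e⁻ (Z=79). Ge⁴⁺ < Pb⁴⁺ (same group, 2 shells fewer); Pb⁴⁺ < Tl³⁺ (both 78 e⁻, Z=82>81); Tl³⁺ < Hg²⁺ (isoelectronic, higher Z=81 is smaller); Hg²⁺ < Au⁺ (isoelectronic, higher Z=80 is smaller).

Ge⁴⁺ < Pb⁴⁺ < Tl³⁺ < Hg²⁺ < Au⁺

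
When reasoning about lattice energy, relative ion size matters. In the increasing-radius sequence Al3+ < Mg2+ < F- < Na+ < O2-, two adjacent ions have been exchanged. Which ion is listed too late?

Na+

Compare adjacent ions: they are isoelectronic (10 e⁻) and Na has more protons than F (11 vs 9), making Na+ smaller — yet in this increasing list F- sits before Na+. Nothing else is reversed, so Na+ should move one place to the left.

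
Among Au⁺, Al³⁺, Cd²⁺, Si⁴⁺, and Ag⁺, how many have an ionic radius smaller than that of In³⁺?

Electron counts and nuclear charges: Si⁴⁺: 10 e⁻, Z=14, Al³⁺: 10 e⁻, Z=13, In³⁺: 46 e⁻, Z=49, Cd²⁺: 46 e⁻, Z=48, Ag⁺: 46 e⁻, Z=47, Au⁺: 78 e⁻, Z=79. Si⁴⁺ < Al³⁺ (both 10 e⁻, Z=14>13); Al³⁺ < In³⁺ (same group, 2 shells fewer); In³⁺ < Cd²⁺ (isoelectronic, higher Z=49 is smaller); Cd²⁺ < Ag⁺ (isoelectronic, higher Z=48 is smaller); Ag⁺ < Au⁺ (same group, 1 shell fewer).
Ordering all of them (including In³⁺) by radius gives Si⁴⁺ < Al³⁺ < In³⁺ < Cd²⁺ < Ag⁺ < Au⁺. That's 2.

2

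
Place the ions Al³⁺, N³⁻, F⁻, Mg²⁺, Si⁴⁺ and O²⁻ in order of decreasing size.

Each ion has 10 electrons. The ranking follows nuclear charge in reverse — greater Z gives a smaller radius. Si⁴⁺ (Z=14), Al³⁺ (Z=13), Mg²⁺ (Z=12), F⁻ (Z=9), O²⁻ (Z=8), N³⁻ (Z=7).

N³⁻ > O²⁻ > F⁻ > Mg²⁺ > Al³⁺ > Si⁴⁺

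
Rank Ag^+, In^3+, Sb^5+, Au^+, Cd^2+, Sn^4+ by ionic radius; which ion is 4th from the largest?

In^3+

Work out protons and electrons: Sb^5+: 46 e⁻, Z=51, Sn^4+: 46 e⁻, Z=50, In^3+: 46 e⁻, Z=49, Cd^2+: 46 e⁻, Z=48, Ag^+: 46 e⁻, Z=47, Au^+: 78 e⁻, Z=79. Sb^5+ < Sn^4+ (both 46 e⁻, Z=51>50); Sn^4+ < In^3+ (isoelectronic, higher Z=50 is smaller); In^3+ < Cd^2+ (both 46 e⁻, Z=49>48); Cd^2+ < Ag^+ (both 46 e⁻, Z=48>47); Ag^+ < Au^+ (same group, 1 shell fewer).
Ordering: Sb^5+ < Sn^4+ < In^3+ < Cd^2+ < Ag^+ < Au^+. The 4th largest is In^3+.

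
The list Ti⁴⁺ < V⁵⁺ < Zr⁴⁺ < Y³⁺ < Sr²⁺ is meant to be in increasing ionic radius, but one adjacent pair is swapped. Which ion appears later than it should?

V⁵⁺

Compare adjacent ions: both have 18 electrons but Z(V)=23 > Z(Ti)=22, so V⁵⁺ should be the smaller of the two — yet in this increasing list Ti⁴⁺ sits before V⁵⁺. Nothing else is reversed, so V⁵⁺ should move one place to the left.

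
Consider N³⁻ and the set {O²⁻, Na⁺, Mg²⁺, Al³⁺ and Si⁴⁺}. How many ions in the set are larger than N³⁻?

0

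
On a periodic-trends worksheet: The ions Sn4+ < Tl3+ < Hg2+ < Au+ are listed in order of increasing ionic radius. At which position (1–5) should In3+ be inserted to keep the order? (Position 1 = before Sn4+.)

Tabulating Z and e⁻: Sn4+ (Z=50, 46 e⁻), In3+ (Z=49, 46 e⁻), Tl3+ (Z=81, 78 e⁻), Hg2+ (Z=80, 78 e⁻), Au+ (Z=79, 78 e⁻). Sn4+ < In3+ (isoelectronic, higher Z=50 is smaller); In3+ < Tl3+ (same group, period 5 vs 6); Tl3+ < Hg2+ (isoelectronic, higher Z=81 is smaller); Hg2+ < Au+ (isoelectronic, higher Z=80 is smaller).
The complete sequence is Sn4+ < In3+ < Tl3+ < Hg2+ < Au+. In3+ sits at position 2.

2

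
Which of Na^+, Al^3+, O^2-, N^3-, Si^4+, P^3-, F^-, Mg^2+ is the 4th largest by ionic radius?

Si^4+ (Z=14, 10 e⁻), Al^3+ (Z=13, 10 e⁻), Mg^2+ (Z=12, 10 e⁻), Na^+ (Z=11, 10 e⁻), F^- (Z=9, 10 e⁻), O^2- (Z=8, 10 e⁻), N^3- (Z=7, 10 e⁻), P^3- (Z=15, 18 e⁻). Si^4+ < Al^3+ (both 10 e⁻, Z=14>13); Al^3+ < Mg^2+ (both 10 e⁻, Z=13>12); Mg^2+ < Na^+ (both 10 e⁻, Z=12>11); Na^+ < F^- (isoelectronic, higher Z=11 is smaller); F^- < O^2- (both 10 e⁻, Z=9>8); O^2- < N^3- (isoelectronic, higher Z=8 is smaller); N^3- < P^3- (same group, 1 shell fewer).
So the order is Si^4+ < Al^3+ < Mg^2+ < Na^+ < F^- < O^2- < N^3- < P^3-; the 4th-largest ion is F^-.

F^-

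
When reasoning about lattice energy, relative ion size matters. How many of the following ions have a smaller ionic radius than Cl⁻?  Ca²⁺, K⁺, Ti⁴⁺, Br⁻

3

Electron counts and nuclear charges: Ti⁴⁺ has 18 e⁻ (Z=22), Ca²⁺ has 18 e⁻ (Z=20), K⁺ has 18 e⁻ (Z=19), Cl⁻ has 18 e⁻ (Z=17), Br⁻ has 36 e⁻ (Z=35). Ti⁴⁺ < Ca²⁺ (both 18 e⁻, Z=22>20); Ca²⁺ < K⁺ (isoelectronic, higher Z=20 is smaller); K⁺ < Cl⁻ (isoelectronic, higher Z=19 is smaller); Cl⁻ < Br⁻ (same group, 1 shell fewer).
Ordering all of them (including Cl⁻) by radius gives Ti⁴⁺ < Ca²⁺ < K⁺ < Cl⁻ < Br⁻. Count: 3.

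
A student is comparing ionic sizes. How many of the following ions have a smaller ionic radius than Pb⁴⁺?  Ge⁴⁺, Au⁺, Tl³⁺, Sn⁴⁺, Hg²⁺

First list Z and electron count for each: Ge⁴⁺ has 28 e⁻ (Z=32), Sn⁴⁺ has 46 e⁻ (Z=50), Pb⁴⁺ has 78 e⁻ (Z=82), Tl³⁺ has 78 e⁻ (Z=81), Hg²⁺ has 78 e⁻ (Z=80), Au⁺ has 78 e⁻ (Z=79). Ge⁴⁺ < Sn⁴⁺ (same group, 1 shell fewer); Sn⁴⁺ < Pb⁴⁺ (same group, 1 shell fewer); Pb⁴⁺ < Tl³⁺ (isoelectronic, higher Z=82 is smaller); Tl³⁺ < Hg²⁺ (both 78 e⁻, Z=81>80); Hg²⁺ < Au⁺ (isoelectronic, higher Z=80 is smaller).
Ordering all of them (including Pb⁴⁺) by radius gives Ge⁴⁺ < Sn⁴⁺ < Pb⁴⁺ < Tl³⁺ < Hg²⁺ < Au⁺. That's 2.

2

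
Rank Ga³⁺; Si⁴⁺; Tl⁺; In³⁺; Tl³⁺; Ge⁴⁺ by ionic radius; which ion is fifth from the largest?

Ge⁴⁺

Work out protons and electrons: Si⁴⁺ has 10 e⁻ (Z=14), Ge⁴⁺ has 28 e⁻ (Z=32), Ga³⁺ has 28 e⁻ (Z=31), In³⁺ has 46 e⁻ (Z=49), Tl³⁺ has 78 e⁻ (Z=81), Tl⁺ has 80 e⁻ (Z=81). Si⁴⁺ < Ge⁴⁺ (same group, 1 shell fewer); Ge⁴⁺ < Ga³⁺ (both 28 e⁻, Z=32>31); Ga³⁺ < In³⁺ (same group, 1 shell fewer); In³⁺ < Tl³⁺ (same group, period 5 vs 6); Tl³⁺ < Tl⁺ (higher charge on the same element).
Ordering: Si⁴⁺ < Ge⁴⁺ < Ga³⁺ < In³⁺ < Tl³⁺ < Tl⁺. The fifth largest is Ge⁴⁺.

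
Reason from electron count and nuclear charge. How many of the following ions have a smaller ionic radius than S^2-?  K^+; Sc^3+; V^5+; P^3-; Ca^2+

These species are isoelectronic with 18 electrons. The only difference is the number of protons: V^5+ (Z=23), Sc^3+ (Z=21), Ca^2+ (Z=20), K^+ (Z=19), S^2- (Z=16), P^3- (Z=15). The strongest nuclear pull (V^5+) gives the smallest ion.
Overall: V^5+ < Sc^3+ < Ca^2+ < K^+ < S^2- < P^3-. S^2- has 4 below it and 1 above. Count: 4.

4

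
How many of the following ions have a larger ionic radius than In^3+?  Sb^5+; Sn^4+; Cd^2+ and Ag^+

2

Each ion has 46 electrons. The ranking follows nuclear charge in reverse — greater Z gives a smaller radius. Sb^5+ (Z=51), Sn^4+ (Z=50), In^3+ (Z=49), Cd^2+ (Z=48), Ag^+ (Z=47).
Overall: Sb^5+ < Sn^4+ < In^3+ < Cd^2+ < Ag^+. In^3+ has 2 below it and 2 above. That's 2.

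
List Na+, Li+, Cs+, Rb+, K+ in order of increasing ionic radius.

All are in the same group with charge +1. Radius grows down the group as n (the outermost shell) increases.

Li+ < Na+ < K+ < Rb+ < Cs+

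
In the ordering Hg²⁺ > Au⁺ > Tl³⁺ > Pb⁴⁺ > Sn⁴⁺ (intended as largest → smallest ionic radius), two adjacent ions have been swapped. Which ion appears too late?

Au⁺

The pair Hg²⁺, Au⁺ is the wrong way round — both have 78 electrons but Z(Hg)=80 > Z(Au)=79, so Hg²⁺ should be the smaller of the two. All other adjacent pairs agree with periodic trends, so Au⁺ is the misplaced ion.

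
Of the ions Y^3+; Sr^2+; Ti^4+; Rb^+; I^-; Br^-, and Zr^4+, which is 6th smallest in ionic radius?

Work out protons and electrons: Ti^4+ (Z=22, 18 e⁻), Zr^4+ (Z=40, 36 e⁻), Y^3+ (Z=39, 36 e⁻), Sr^2+ (Z=38, 36 e⁻), Rb^+ (Z=37, 36 e⁻), Br^- (Z=35, 36 e⁻), I^- (Z=53, 54 e⁻). Ti^4+ < Zr^4+ (same group, period 4 vs 5); Zr^4+ < Y^3+ (both 36 e⁻, Z=40>39); Y^3+ < Sr^2+ (both 36 e⁻, Z=39>38); Sr^2+ < Rb^+ (both 36 e⁻, Z=38>37); Rb^+ < Br^- (both 36 e⁻, Z=37>35); Br^- < I^- (same group, 1 shell fewer).
That gives Ti^4+ < Zr^4+ < Y^3+ < Sr^2+ < Rb^+ < Br^- < I^-. From the smallest end, number 6 is Br^-.

Br^-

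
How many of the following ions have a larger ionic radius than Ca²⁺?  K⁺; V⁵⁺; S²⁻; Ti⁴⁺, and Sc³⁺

2

All of these have 18 electrons (isoelectronic). With the same electron cloud, the ion with the most protons pulls it in tightest. Nuclear charges: V⁵⁺ (Z=23), Ti⁴⁺ (Z=22), Sc³⁺ (Z=21), Ca²⁺ (Z=20), K⁺ (Z=19), S²⁻ (Z=16). Highest Z is smallest.
Placing each against Ca²⁺: smaller — V⁵⁺, Ti⁴⁺, Sc³⁺; larger — K⁺, S²⁻. Count: 2.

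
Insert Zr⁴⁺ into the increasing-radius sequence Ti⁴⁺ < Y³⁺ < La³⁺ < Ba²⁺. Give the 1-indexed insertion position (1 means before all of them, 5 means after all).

2

Tabulating Z and e⁻: Ti⁴⁺: 18 e⁻, Z=22, Zr⁴⁺: 36 e⁻, Z=40, Y³⁺: 36 e⁻, Z=39, La³⁺: 54 e⁻, Z=57, Ba²⁺: 54 e⁻, Z=56. Ti⁴⁺ < Zr⁴⁺ (same group, 1 shell fewer); Zr⁴⁺ < Y³⁺ (both 36 e⁻, Z=40>39); Y³⁺ < La³⁺ (same group, 1 shell fewer); La³⁺ < Ba²⁺ (both 54 e⁻, Z=57>56).
The complete sequence is Ti⁴⁺ < Zr⁴⁺ < Y³⁺ < La³⁺ < Ba²⁺. Zr⁴⁺ sits at position 2.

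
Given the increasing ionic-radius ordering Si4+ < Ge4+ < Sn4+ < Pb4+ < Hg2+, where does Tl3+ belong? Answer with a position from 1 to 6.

Work out protons and electrons: Si4+ (Z=14, 10 e⁻), Ge4+ (Z=32, 28 e⁻), Sn4+ (Z=50, 46 e⁻), Pb4+ (Z=82, 78 e⁻), Tl3+ (Z=81, 78 e⁻), Hg2+ (Z=80, 78 e⁻). Si4+ < Ge4+ (same group, 1 shell fewer); Ge4+ < Sn4+ (same group, period 4 vs 5); Sn4+ < Pb4+ (same group, period 5 vs 6); Pb4+ < Tl3+ (both 78 e⁻, Z=82>81); Tl3+ < Hg2+ (isoelectronic, higher Z=81 is smaller).
Merged order: Si4+ < Ge4+ < Sn4+ < Pb4+ < Tl3+ < Hg2+ — Tl3+ is number 5.

5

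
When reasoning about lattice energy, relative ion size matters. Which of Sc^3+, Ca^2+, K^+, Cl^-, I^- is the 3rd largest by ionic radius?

K^+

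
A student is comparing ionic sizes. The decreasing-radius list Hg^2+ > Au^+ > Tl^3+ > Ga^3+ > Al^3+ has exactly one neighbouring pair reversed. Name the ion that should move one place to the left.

Scanning neighbour by neighbour, only Hg^2+/Au^+ violates a trend: Hg^2+ and Au^+ share 78 electrons; the higher nuclear charge on Hg (Z=80) contracts it more, so Hg^2+ < Au^+. That makes Au^+ the one sitting a position late relative to where it belongs.

Au^+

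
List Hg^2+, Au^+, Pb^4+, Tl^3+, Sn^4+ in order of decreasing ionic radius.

Au^+ > Hg^2+ > Tl^3+ > Pb^4+ > Sn^4+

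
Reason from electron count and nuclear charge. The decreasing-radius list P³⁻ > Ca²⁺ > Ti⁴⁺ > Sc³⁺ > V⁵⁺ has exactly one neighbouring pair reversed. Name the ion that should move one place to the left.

Scanning neighbour by neighbour, only Ti⁴⁺/Sc³⁺ violates a trend: they are isoelectronic (18 e⁻) and Ti has more protons than Sc (22 vs 21), making Ti⁴⁺ smaller. That makes Sc³⁺ the one sitting a position late relative to where it belongs.

Sc³⁺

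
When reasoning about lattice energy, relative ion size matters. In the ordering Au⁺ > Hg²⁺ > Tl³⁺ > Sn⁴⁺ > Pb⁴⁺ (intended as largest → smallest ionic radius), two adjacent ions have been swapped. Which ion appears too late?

Pb⁴⁺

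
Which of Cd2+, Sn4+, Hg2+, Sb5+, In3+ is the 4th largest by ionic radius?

Work out protons and electrons: Sb5+: 46 e⁻, Z=51, Sn4+: 46 e⁻, Z=50, In3+: 46 e⁻, Z=49, Cd2+: 46 e⁻, Z=48, Hg2+: 78 e⁻, Z=80. Sb5+ < Sn4+ (both 46 e⁻, Z=51>50); Sn4+ < In3+ (both 46 e⁻, Z=50>49); In3+ < Cd2+ (isoelectronic, higher Z=49 is smaller); Cd2+ < Hg2+ (same group, period 5 vs 6).
That gives Sb5+ < Sn4+ < In3+ < Cd2+ < Hg2+. From the largest end, number 4 is Sn4+.

Sn4+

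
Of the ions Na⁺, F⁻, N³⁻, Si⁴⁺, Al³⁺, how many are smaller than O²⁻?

Isoelectronic series (10 e⁻ each). Size is set by nuclear charge: more protons means a smaller ion. Si⁴⁺ (Z=14), Al³⁺ (Z=13), Na⁺ (Z=11), F⁻ (Z=9), O²⁻ (Z=8), N³⁻ (Z=7).
Relative to O²⁻, the ions that are smaller are Si⁴⁺, Al³⁺, Na⁺, F⁻. That's 4.

4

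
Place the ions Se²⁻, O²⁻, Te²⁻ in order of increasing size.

O²⁻ < Se²⁻ < Te²⁻

Same group, same charge. Going down the group adds an extra shell of electrons, so the ion gets larger: O²⁻ is highest in the group and smallest.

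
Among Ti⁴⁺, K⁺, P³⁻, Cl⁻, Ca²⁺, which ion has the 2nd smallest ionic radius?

Isoelectronic series (18 e⁻ each). Size is set by nuclear charge: more protons means a smaller ion. Ti⁴⁺ (Z=22), Ca²⁺ (Z=20), K⁺ (Z=19), Cl⁻ (Z=17), P³⁻ (Z=15).
So the order is Ti⁴⁺ < Ca²⁺ < K⁺ < Cl⁻ < P³⁻; the 2nd-smallest ion is Ca²⁺.

Ca²⁺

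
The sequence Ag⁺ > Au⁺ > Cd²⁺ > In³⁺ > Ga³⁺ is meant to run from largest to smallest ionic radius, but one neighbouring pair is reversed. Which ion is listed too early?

Scanning neighbour by neighbour, only Ag⁺/Au⁺ violates a trend: same group and charge — period 5 sits above period 6, so Ag⁺ is smaller. That makes Ag⁺ the one sitting a position early relative to where it belongs.

Ag⁺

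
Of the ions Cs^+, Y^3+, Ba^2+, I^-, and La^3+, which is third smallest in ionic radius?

Ba^2+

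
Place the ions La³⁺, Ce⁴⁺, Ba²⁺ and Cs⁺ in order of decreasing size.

These species are isoelectronic with 54 electrons. The only difference is the number of protons: Ce⁴⁺ (Z=58), La³⁺ (Z=57), Ba²⁺ (Z=56), Cs⁺ (Z=55). The strongest nuclear pull (Ce⁴⁺) gives the smallest ion.

Cs⁺ > Ba²⁺ > La³⁺ > Ce⁴⁺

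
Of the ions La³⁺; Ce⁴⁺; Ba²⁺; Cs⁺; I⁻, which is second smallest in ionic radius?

These species are isoelectronic with 54 electrons. The only difference is the number of protons: Ce⁴⁺ (Z=58), La³⁺ (Z=57), Ba²⁺ (Z=56), Cs⁺ (Z=55), I⁻ (Z=53). The strongest nuclear pull (Ce⁴⁺) gives the smallest ion.
Ordering: Ce⁴⁺ < La³⁺ < Ba²⁺ < Cs⁺ < I⁻. The second smallest is La³⁺.

La³⁺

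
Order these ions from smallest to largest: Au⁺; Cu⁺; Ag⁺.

Cu⁺ < Ag⁺ < Au⁺

These ions sit in one column with identical charge. Each step down the periodic table adds a principal shell, increasing the radius.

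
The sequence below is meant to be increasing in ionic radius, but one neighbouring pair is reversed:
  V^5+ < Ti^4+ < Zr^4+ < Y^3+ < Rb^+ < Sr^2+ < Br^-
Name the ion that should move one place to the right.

Compare adjacent ions: they are isoelectronic (36 e⁻) and Sr has more protons than Rb (38 vs 37), making Sr^2+ smaller — yet in this increasing list Rb^+ sits before Sr^2+. Nothing else is reversed, so Rb^+ should move one place to the right.

Rb^+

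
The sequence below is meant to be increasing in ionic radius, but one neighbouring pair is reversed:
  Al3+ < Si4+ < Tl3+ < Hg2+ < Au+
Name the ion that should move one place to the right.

Al3+

Scanning neighbour by neighbour, only Al3+/Si4+ violates a trend: both have 10 electrons but Z(Si)=14 > Z(Al)=13, so Si4+ should be the smaller of the two. That makes Al3+ the one sitting a position early relative to where it belongs.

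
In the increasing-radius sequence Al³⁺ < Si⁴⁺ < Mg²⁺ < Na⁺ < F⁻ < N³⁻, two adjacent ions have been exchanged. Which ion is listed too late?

Scanning neighbour by neighbour, only Al³⁺/Si⁴⁺ violates a trend: Si⁴⁺ and Al³⁺ share 10 electrons; the higher nuclear charge on Si (Z=14) contracts it more, so Si⁴⁺ < Al³⁺. That makes Si⁴⁺ the one sitting a position late relative to where it belongs.

Si⁴⁺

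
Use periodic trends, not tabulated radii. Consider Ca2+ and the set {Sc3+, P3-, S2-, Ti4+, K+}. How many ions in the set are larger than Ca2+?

3

These species are isoelectronic with 18 electrons. The only difference is the number of protons: Ti4+ (Z=22), Sc3+ (Z=21), Ca2+ (Z=20), K+ (Z=19), S2- (Z=16), P3- (Z=15). The strongest nuclear pull (Ti4+) gives the smallest ion.
Placing each against Ca2+: smaller — Ti4+, Sc3+; larger — K+, S2-, P3-. That's 3.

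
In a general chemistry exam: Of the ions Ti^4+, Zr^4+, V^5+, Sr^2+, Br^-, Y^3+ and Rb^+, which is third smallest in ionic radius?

Zr^4+

V^5+ has 18 e⁻ (Z=23), Ti^4+ has 18 e⁻ (Z=22), Zr^4+ has 36 e⁻ (Z=40), Y^3+ has 36 e⁻ (Z=39), Sr^2+ has 36 e⁻ (Z=38), Rb^+ has 36 e⁻ (Z=37), Br^- has 36 e⁻ (Z=35). V^5+ < Ti^4+ (isoelectronic, higher Z=23 is smaller); Ti^4+ < Zr^4+ (same group, 1 shell fewer); Zr^4+ < Y^3+ (both 36 e⁻, Z=40>39); Y^3+ < Sr^2+ (both 36 e⁻, Z=39>38); Sr^2+ < Rb^+ (both 36 e⁻, Z=38>37); Rb^+ < Br^- (both 36 e⁻, Z=37>35).
So the order is V^5+ < Ti^4+ < Zr^4+ < Y^3+ < Sr^2+ < Rb^+ < Br^-; the 3rd-smallest ion is Zr^4+.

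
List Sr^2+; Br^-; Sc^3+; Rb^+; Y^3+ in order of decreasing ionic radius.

Electron counts and nuclear charges: Sc^3+: 18 e⁻, Z=21, Y^3+: 36 e⁻, Z=39, Sr^2+: 36 e⁻, Z=38, Rb^+: 36 e⁻, Z=37, Br^-: 36 e⁻, Z=35. Sc^3+ < Y^3+ (same group, period 4 vs 5); Y^3+ < Sr^2+ (isoelectronic, higher Z=39 is smaller); Sr^2+ < Rb^+ (both 36 e⁻, Z=38>37); Rb^+ < Br^- (isoelectronic, higher Z=37 is smaller).

Br^- > Rb^+ > Sr^2+ > Y^3+ > Sc^3+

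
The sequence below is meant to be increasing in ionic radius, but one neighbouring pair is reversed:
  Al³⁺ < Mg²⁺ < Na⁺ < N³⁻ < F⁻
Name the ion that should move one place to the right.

The pair N³⁻, F⁻ is the wrong way round — F⁻ and N³⁻ share 10 electrons; the higher nuclear charge on F (Z=9) contracts it more, so F⁻ < N³⁻. All other adjacent pairs agree with periodic trends, so N³⁻ is the misplaced ion.

N³⁻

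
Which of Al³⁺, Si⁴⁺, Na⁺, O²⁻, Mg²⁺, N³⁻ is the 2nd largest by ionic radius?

O²⁻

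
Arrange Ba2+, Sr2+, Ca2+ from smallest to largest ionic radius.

Ca2+ < Sr2+ < Ba2+

These ions sit in one column with identical charge. Each step down the periodic table adds a principal shell, increasing the radius.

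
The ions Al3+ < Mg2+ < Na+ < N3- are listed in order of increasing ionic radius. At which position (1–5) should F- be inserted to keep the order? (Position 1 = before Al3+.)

4

All of these have 10 electrons (isoelectronic). With the same electron cloud, the ion with the most protons pulls it in tightest. Nuclear charges: Al3+ (Z=13), Mg2+ (Z=12), Na+ (Z=11), F- (Z=9), N3- (Z=7). Highest Z is smallest.
Merged order: Al3+ < Mg2+ < Na+ < F- < N3- — F- is number 4.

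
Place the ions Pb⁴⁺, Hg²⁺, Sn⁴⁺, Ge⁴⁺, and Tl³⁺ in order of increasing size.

Ge⁴⁺ < Sn⁴⁺ < Pb⁴⁺ < Tl³⁺ < Hg²⁺

Tabulating Z and e⁻: Ge⁴⁺ (Z=32, 28 e⁻), Sn⁴⁺ (Z=50, 46 e⁻), Pb⁴⁺ (Z=82, 78 e⁻), Tl³⁺ (Z=81, 78 e⁻), Hg²⁺ (Z=80, 78 e⁻). Ge⁴⁺ < Sn⁴⁺ (same group, period 4 vs 5); Sn⁴⁺ < Pb⁴⁺ (same group, period 5 vs 6); Pb⁴⁺ < Tl³⁺ (isoelectronic, higher Z=82 is smaller); Tl³⁺ < Hg²⁺ (both 78 e⁻, Z=81>80).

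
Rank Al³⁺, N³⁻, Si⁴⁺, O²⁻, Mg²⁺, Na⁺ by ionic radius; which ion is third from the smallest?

Mg²⁺

Each ion has 10 electrons. The ranking follows nuclear charge in reverse — greater Z gives a smaller radius. Si⁴⁺ (Z=14), Al³⁺ (Z=13), Mg²⁺ (Z=12), Na⁺ (Z=11), O²⁻ (Z=8), N³⁻ (Z=7).
Full ascending order: Si⁴⁺ < Al³⁺ < Mg²⁺ < Na⁺ < O²⁻ < N³⁻. Counting from the smallest, position 3 is Mg²⁺.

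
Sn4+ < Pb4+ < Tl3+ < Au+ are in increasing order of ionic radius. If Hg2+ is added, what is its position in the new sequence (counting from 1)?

Tabulating Z and e⁻: Sn4+: 46 e⁻, Z=50, Pb4+: 78 e⁻, Z=82, Tl3+: 78 e⁻, Z=81, Hg2+: 78 e⁻, Z=80, Au+: 78 e⁻, Z=79. Sn4+ < Pb4+ (same group, 1 shell fewer); Pb4+ < Tl3+ (both 78 e⁻, Z=82>81); Tl3+ < Hg2+ (both 78 e⁻, Z=81>80); Hg2+ < Au+ (isoelectronic, higher Z=80 is smaller).
The complete sequence is Sn4+ < Pb4+ < Tl3+ < Hg2+ < Au+. Hg2+ sits at position 4.

4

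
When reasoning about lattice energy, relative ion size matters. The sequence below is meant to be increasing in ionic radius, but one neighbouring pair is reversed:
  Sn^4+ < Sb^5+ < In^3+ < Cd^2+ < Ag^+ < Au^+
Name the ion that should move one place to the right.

Sn^4+

The pair Sn^4+, Sb^5+ is the wrong way round — both have 46 electrons but Z(Sb)=51 > Z(Sn)=50, so Sb^5+ should be the smaller of the two. All other adjacent pairs agree with periodic trends, so Sn^4+ is the misplaced ion.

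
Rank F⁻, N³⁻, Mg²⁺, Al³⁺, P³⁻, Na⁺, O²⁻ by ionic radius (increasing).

Work out protons and electrons: Al³⁺: 10 e⁻, Z=13, Mg²⁺: 10 e⁻, Z=12, Na⁺: 10 e⁻, Z=11, F⁻: 10 e⁻, Z=9, O²⁻: 10 e⁻, Z=8, N³⁻: 10 e⁻, Z=7, P³⁻: 18 e⁻, Z=15. Al³⁺ < Mg²⁺ (both 10 e⁻, Z=13>12); Mg²⁺ < Na⁺ (both 10 e⁻, Z=12>11); Na⁺ < F⁻ (isoelectronic, higher Z=11 is smaller); F⁻ < O²⁻ (isoelectronic, higher Z=9 is smaller); O²⁻ < N³⁻ (both 10 e⁻, Z=8>7); N³⁻ < P³⁻ (same group, 1 shell fewer).

Al³⁺ < Mg²⁺ < Na⁺ < F⁻ < O²⁻ < N³⁻ < P³⁻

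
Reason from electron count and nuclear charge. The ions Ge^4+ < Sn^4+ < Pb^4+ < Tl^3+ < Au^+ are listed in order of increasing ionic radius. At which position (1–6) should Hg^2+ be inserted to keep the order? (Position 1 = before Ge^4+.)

Ge^4+ has 28 e⁻ (Z=32), Sn^4+ has 46 e⁻ (Z=50), Pb^4+ has 78 e⁻ (Z=82), Tl^3+ has 78 e⁻ (Z=81), Hg^2+ has 78 e⁻ (Z=80), Au^+ has 78 e⁻ (Z=79). Ge^4+ < Sn^4+ (same group, 1 shell fewer); Sn^4+ < Pb^4+ (same group, 1 shell fewer); Pb^4+ < Tl^3+ (both 78 e⁻, Z=82>81); Tl^3+ < Hg^2+ (both 78 e⁻, Z=81>80); Hg^2+ < Au^+ (isoelectronic, higher Z=80 is smaller).
Merged order: Ge^4+ < Sn^4+ < Pb^4+ < Tl^3+ < Hg^2+ < Au^+ — Hg^2+ is number 5.

5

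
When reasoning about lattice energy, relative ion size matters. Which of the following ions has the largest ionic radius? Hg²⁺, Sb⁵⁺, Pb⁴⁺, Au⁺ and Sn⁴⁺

Tabulating Z and e⁻: Sb⁵⁺ has 46 e⁻ (Z=51), Sn⁴⁺ has 46 e⁻ (Z=50), Pb⁴⁺ has 78 e⁻ (Z=82), Hg²⁺ has 78 e⁻ (Z=80), Au⁺ has 78 e⁻ (Z=79). Sb⁵⁺ < Sn⁴⁺ (both 46 e⁻, Z=51>50); Sn⁴⁺ < Pb⁴⁺ (same group, period 5 vs 6); Pb⁴⁺ < Hg²⁺ (isoelectronic, higher Z=82 is smaller); Hg²⁺ < Au⁺ (both 78 e⁻, Z=80>79).

Au⁺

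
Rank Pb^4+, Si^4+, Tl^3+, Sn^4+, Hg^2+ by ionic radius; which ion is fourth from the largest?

Tabulating Z and e⁻: Si^4+: 10 e⁻, Z=14, Sn^4+: 46 e⁻, Z=50, Pb^4+: 78 e⁻, Z=82, Tl^3+: 78 e⁻, Z=81, Hg^2+: 78 e⁻, Z=80. Si^4+ < Sn^4+ (same group, period 3 vs 5); Sn^4+ < Pb^4+ (same group, 1 shell fewer); Pb^4+ < Tl^3+ (both 78 e⁻, Z=82>81); Tl^3+ < Hg^2+ (both 78 e⁻, Z=81>80).
Ordering: Si^4+ < Sn^4+ < Pb^4+ < Tl^3+ < Hg^2+. The fourth largest is Sn^4+.

Sn^4+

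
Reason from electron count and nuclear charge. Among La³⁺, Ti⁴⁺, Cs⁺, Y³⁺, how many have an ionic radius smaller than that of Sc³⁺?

1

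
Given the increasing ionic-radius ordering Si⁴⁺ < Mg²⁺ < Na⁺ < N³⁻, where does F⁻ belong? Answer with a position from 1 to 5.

4

Each ion has 10 electrons. The ranking follows nuclear charge in reverse — greater Z gives a smaller radius. Si⁴⁺ (Z=14), Mg²⁺ (Z=12), Na⁺ (Z=11), F⁻ (Z=9), N³⁻ (Z=7).
The complete sequence is Si⁴⁺ < Mg²⁺ < Na⁺ < F⁻ < N³⁻. F⁻ sits at position 4.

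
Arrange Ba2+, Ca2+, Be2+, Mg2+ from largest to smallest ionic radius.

All are in the same group with charge +2. Radius grows down the group as n (the outermost shell) increases.

Ba2+ > Ca2+ > Mg2+ > Be2+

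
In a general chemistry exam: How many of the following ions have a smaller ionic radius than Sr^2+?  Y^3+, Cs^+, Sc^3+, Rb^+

2

Tabulating Z and e⁻: Sc^3+ has 18 e⁻ (Z=21), Y^3+ has 36 e⁻ (Z=39), Sr^2+ has 36 e⁻ (Z=38), Rb^+ has 36 e⁻ (Z=37), Cs^+ has 54 e⁻ (Z=55). Sc^3+ < Y^3+ (same group, 1 shell fewer); Y^3+ < Sr^2+ (both 36 e⁻, Z=39>38); Sr^2+ < Rb^+ (both 36 e⁻, Z=38>37); Rb^+ < Cs^+ (same group, 1 shell fewer).
Overall: Sc^3+ < Y^3+ < Sr^2+ < Rb^+ < Cs^+. Sr^2+ has 2 below it and 2 above. That's 2.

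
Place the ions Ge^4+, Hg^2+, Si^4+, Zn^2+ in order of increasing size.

Si^4+ (Z=14, 10 e⁻), Ge^4+ (Z=32, 28 e⁻), Zn^2+ (Z=30, 28 e⁻), Hg^2+ (Z=80, 78 e⁻). Si^4+ < Ge^4+ (same group, 1 shell fewer); Ge^4+ < Zn^2+ (isoelectronic, higher Z=32 is smaller); Zn^2+ < Hg^2+ (same group, 2 shells fewer).

Si^4+ < Ge^4+ < Zn^2+ < Hg^2+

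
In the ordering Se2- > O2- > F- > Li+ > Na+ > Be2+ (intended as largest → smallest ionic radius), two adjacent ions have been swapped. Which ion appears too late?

Scanning neighbour by neighbour, only Li+/Na+ violates a trend: Li+ and Na+ are in one column with the same charge; the lighter period-2 ion has one fewer shell and is smaller. That makes Na+ the one sitting a position late relative to where it belongs.

Na+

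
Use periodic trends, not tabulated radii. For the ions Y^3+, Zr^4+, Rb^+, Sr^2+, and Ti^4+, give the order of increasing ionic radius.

Ti^4+ < Zr^4+ < Y^3+ < Sr^2+ < Rb^+

Tabulating Z and e⁻: Ti^4+ (Z=22, 18 e⁻), Zr^4+ (Z=40, 36 e⁻), Y^3+ (Z=39, 36 e⁻), Sr^2+ (Z=38, 36 e⁻), Rb^+ (Z=37, 36 e⁻). Ti^4+ < Zr^4+ (same group, period 4 vs 5); Zr^4+ < Y^3+ (both 36 e⁻, Z=40>39); Y^3+ < Sr^2+ (isoelectronic, higher Z=39 is smaller); Sr^2+ < Rb^+ (isoelectronic, higher Z=38 is smaller).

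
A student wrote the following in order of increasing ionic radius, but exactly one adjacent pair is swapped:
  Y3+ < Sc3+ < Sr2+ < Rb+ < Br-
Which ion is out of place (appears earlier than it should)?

The pair Y3+, Sc3+ is the wrong way round — both in group 3 with the same charge; Sc3+ (period 4) has the smaller radius. All other adjacent pairs agree with periodic trends, so Y3+ is the misplaced ion.

Y3+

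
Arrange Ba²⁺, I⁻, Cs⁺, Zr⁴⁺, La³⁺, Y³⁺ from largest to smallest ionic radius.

I⁻ > Cs⁺ > Ba²⁺ > La³⁺ > Y³⁺ > Zr⁴⁺

Work out protons and electrons: Zr⁴⁺ has 36 e⁻ (Z=40), Y³⁺ has 36 e⁻ (Z=39), La³⁺ has 54 e⁻ (Z=57), Ba²⁺ has 54 e⁻ (Z=56), Cs⁺ has 54 e⁻ (Z=55), I⁻ has 54 e⁻ (Z=53). Zr⁴⁺ < Y³⁺ (both 36 e⁻, Z=40>39); Y³⁺ < La³⁺ (same group, period 5 vs 6); La³⁺ < Ba²⁺ (both 54 e⁻, Z=57>56); Ba²⁺ < Cs⁺ (isoelectronic, higher Z=56 is smaller); Cs⁺ < I⁻ (isoelectronic, higher Z=55 is smaller).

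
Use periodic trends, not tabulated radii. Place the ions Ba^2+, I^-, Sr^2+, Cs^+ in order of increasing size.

Sr^2+ < Ba^2+ < Cs^+ < I^-

First list Z and electron count for each: Sr^2+ (Z=38, 36 e⁻), Ba^2+ (Z=56, 54 e⁻), Cs^+ (Z=55, 54 e⁻), I^- (Z=53, 54 e⁻). Sr^2+ < Ba^2+ (same group, period 5 vs 6); Ba^2+ < Cs^+ (isoelectronic, higher Z=56 is smaller); Cs^+ < I^- (both 54 e⁻, Z=55>53).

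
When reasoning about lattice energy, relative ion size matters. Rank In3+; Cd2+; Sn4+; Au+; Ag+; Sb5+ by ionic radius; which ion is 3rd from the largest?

Cd2+

First list Z and electron count for each: Sb5+ (Z=51, 46 e⁻), Sn4+ (Z=50, 46 e⁻), In3+ (Z=49, 46 e⁻), Cd2+ (Z=48, 46 e⁻), Ag+ (Z=47, 46 e⁻), Au+ (Z=79, 78 e⁻). Sb5+ < Sn4+ (both 46 e⁻, Z=51>50); Sn4+ < In3+ (isoelectronic, higher Z=50 is smaller); In3+ < Cd2+ (isoelectronic, higher Z=49 is smaller); Cd2+ < Ag+ (both 46 e⁻, Z=48>47); Ag+ < Au+ (same group, period 5 vs 6).
Full ascending order: Sb5+ < Sn4+ < In3+ < Cd2+ < Ag+ < Au+. Counting from the largest, position 3 is Cd2+.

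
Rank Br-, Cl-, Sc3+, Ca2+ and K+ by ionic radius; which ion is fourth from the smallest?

Work out protons and electrons: Sc3+: 18 e⁻, Z=21, Ca2+: 18 e⁻, Z=20, K+: 18 e⁻, Z=19, Cl-: 18 e⁻, Z=17, Br-: 36 e⁻, Z=35. Sc3+ < Ca2+ (isoelectronic, higher Z=21 is smaller); Ca2+ < K+ (both 18 e⁻, Z=20>19); K+ < Cl- (isoelectronic, higher Z=19 is smaller); Cl- < Br- (same group, 1 shell fewer).
That gives Sc3+ < Ca2+ < K+ < Cl- < Br-. From the smallest end, number 4 is Cl-.

Cl-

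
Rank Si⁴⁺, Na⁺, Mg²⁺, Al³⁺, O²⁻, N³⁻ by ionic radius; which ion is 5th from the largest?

Al³⁺

All of these have 10 electrons (isoelectronic). With the same electron cloud, the ion with the most protons pulls it in tightest. Nuclear charges: Si⁴⁺ (Z=14), Al³⁺ (Z=13), Mg²⁺ (Z=12), Na⁺ (Z=11), O²⁻ (Z=8), N³⁻ (Z=7). Highest Z is smallest.
Ordering: Si⁴⁺ < Al³⁺ < Mg²⁺ < Na⁺ < O²⁻ < N³⁻. The 5th largest is Al³⁺.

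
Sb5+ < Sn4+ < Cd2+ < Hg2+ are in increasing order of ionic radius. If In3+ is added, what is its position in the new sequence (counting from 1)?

3

Work out protons and electrons: Sb5+: 46 e⁻, Z=51, Sn4+: 46 e⁻, Z=50, In3+: 46 e⁻, Z=49, Cd2+: 46 e⁻, Z=48, Hg2+: 78 e⁻, Z=80. Sb5+ < Sn4+ (both 46 e⁻, Z=51>50); Sn4+ < In3+ (both 46 e⁻, Z=50>49); In3+ < Cd2+ (both 46 e⁻, Z=49>48); Cd2+ < Hg2+ (same group, 1 shell fewer).
The complete sequence is Sb5+ < Sn4+ < In3+ < Cd2+ < Hg2+. In3+ sits at position 3.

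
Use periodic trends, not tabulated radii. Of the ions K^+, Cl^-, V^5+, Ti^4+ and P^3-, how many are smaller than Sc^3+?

Isoelectronic series (18 e⁻ each). Size is set by nuclear charge: more protons means a smaller ion. V^5+ (Z=23), Ti^4+ (Z=22), Sc^3+ (Z=21), K^+ (Z=19), Cl^- (Z=17), P^3- (Z=15).
Ordering all of them (including Sc^3+) by radius gives V^5+ < Ti^4+ < Sc^3+ < K^+ < Cl^- < P^3-. Count: 2.

2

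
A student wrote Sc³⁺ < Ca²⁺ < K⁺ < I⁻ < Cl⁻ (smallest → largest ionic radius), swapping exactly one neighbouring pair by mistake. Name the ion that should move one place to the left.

Cl⁻

Check each adjacent pair. I⁻ and Cl⁻ are reversed: Cl⁻ and I⁻ are in one column with the same charge; the lighter period-3 ion has 2 fewer shells and is smaller. No other neighbouring pair contradicts the periodic trends, so Cl⁻ is the ion listed too late.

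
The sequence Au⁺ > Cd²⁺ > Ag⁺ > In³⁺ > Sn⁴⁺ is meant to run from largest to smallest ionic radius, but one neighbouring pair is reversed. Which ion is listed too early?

Cd²⁺

Check each adjacent pair. Cd²⁺ and Ag⁺ are reversed: both have 46 electrons but Z(Cd)=48 > Z(Ag)=47, so Cd²⁺ should be the smaller of the two. No other neighbouring pair contradicts the periodic trends, so Cd²⁺ is the ion listed too early.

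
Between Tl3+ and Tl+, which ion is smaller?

Tl3+

Same element, different charge: the more highly charged cation has fewer electrons and a greater effective nuclear charge per electron, making Tl3+ the smallest.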